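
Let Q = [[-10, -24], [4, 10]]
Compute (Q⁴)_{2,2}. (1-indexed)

tr Q = 0 and det Q = -4, so the characteristic polynomial is λ² − (0)λ + (-4) with roots 2 and -2.
Eigenvectors give P = [[-2, 3], [1, -1]] with P⁻¹ = [[1, 3], [1, 2]], and Q = P·diag(2, -2)·P⁻¹.
Then Q⁴ = P·diag(16, 16)·P⁻¹ = [[-32, 48], [16, -16]] · [[1, 3], [1, 2]] = [[16, 0], [0, 16]].

16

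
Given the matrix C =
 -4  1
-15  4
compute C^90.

[[1, 0], [0, 1]]

C² = I (check: tr C = 0 and det C = -1), so C^90 = I since 90 is even.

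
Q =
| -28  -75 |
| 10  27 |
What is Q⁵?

tr Q = -1 and det Q = -6, so the characteristic polynomial is λ² − (-1)λ + (-6) with roots -3 and 2.
Eigenvectors give P = [[-3, -5], [1, 2]] with P⁻¹ = [[-2, -5], [1, 3]], and Q = P·diag(-3, 2)·P⁻¹.
Then Q⁵ = P·diag(-243, 32)·P⁻¹ = [[729, -160], [-243, 64]] · [[-2, -5], [1, 3]] = [[-1618, -4125], [550, 1407]].

[[-1618, -4125], [550, 1407]]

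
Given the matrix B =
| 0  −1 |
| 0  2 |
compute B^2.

[[0, −2], [0, 4]]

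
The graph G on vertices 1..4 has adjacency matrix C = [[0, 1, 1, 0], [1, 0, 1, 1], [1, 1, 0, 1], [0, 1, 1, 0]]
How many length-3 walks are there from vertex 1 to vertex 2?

The number of length-3 walks from vertex 1 to vertex 2 is entry (1,2) of C³, where C is the adjacency matrix.
C² = [[2, 1, 1, 2], [1, 3, 2, 1], [1, 2, 3, 1], [2, 1, 1, 2]]
C³ = [[2, 5, 5, 2], [5, 4, 5, 5], [5, 5, 4, 5], [2, 5, 5, 2]]

5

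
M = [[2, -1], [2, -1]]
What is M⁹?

M² = M (a projection; rank 1, trace 1), so M⁹ = M.

[[2, -1], [2, -1]]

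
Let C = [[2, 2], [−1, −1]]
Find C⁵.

[[2, 2], [−1, −1]]

C² = C (a projection; rank 1, trace 1), so C⁵ = C.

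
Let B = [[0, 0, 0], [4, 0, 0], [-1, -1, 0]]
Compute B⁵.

B is strictly triangular, hence nilpotent: B³ = 0, so B⁵ = 0.

[[0, 0, 0], [0, 0, 0], [0, 0, 0]]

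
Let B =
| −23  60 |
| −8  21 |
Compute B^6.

[[4369, −10920], [1456, −3639]]

tr B = −2 and det B = −3, so the characteristic polynomial is λ² − (−2)λ + (−3) with roots 1 and −3.
Eigenvectors give P = [[5, −3], [2, −1]] with P⁻¹ = [[−1, 3], [−2, 5]], and B = P·diag(1, −3)·P⁻¹.
Then B^6 = P·diag(1, 729)·P⁻¹ = [[5, −2187], [2, −729]] · [[−1, 3], [−2, 5]] = [[4369, −10920], [1456, −3639]].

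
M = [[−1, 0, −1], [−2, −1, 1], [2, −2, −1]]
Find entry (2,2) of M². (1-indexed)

−1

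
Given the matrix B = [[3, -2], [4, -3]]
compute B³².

B² = I (check: tr B = 0 and det B = -1), so B³² = I since 32 is even.

[[1, 0], [0, 1]]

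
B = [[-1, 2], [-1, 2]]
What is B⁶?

B² = B (a projection; rank 1, trace 1), so B⁶ = B.

[[-1, 2], [-1, 2]]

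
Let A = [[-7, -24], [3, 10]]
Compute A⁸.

tr A = 3 and det A = 2, so the characteristic polynomial is λ² − (3)λ + (2) with roots 2 and 1.
Eigenvectors give P = [[-8, 3], [3, -1]] with P⁻¹ = [[1, 3], [3, 8]], and A = P·diag(2, 1)·P⁻¹.
Then A⁸ = P·diag(256, 1)·P⁻¹ = [[-2048, 3], [768, -1]] · [[1, 3], [3, 8]] = [[-2039, -6120], [765, 2296]].

[[-2039, -6120], [765, 2296]]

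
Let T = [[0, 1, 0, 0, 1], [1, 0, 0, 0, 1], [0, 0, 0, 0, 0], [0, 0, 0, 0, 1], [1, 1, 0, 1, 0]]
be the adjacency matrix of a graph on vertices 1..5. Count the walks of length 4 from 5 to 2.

6

The number of length-4 walks from vertex 5 to vertex 2 is entry (5,2) of T⁴, where T is the adjacency matrix.
T² = [[2, 1, 0, 1, 1], [1, 2, 0, 1, 1], [0, 0, 0, 0, 0], [1, 1, 0, 1, 0], [1, 1, 0, 0, 3]]
T³ = [[2, 3, 0, 1, 4], [3, 2, 0, 1, 4], [0, 0, 0, 0, 0], [1, 1, 0, 0, 3], [4, 4, 0, 3, 2]]
T⁴ = [[7, 6, 0, 4, 6], [6, 7, 0, 4, 6], [0, 0, 0, 0, 0], [4, 4, 0, 3, 2], [6, 6, 0, 2, 11]]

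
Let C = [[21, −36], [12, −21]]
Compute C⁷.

tr C = 0 and det C = −9, so the characteristic polynomial is λ² − (0)λ + (−9) with roots 3 and −3.
Eigenvectors give P = [[−2, −3], [−1, −2]] with P⁻¹ = [[−2, 3], [1, −2]], and C = P·diag(3, −3)·P⁻¹.
Then C⁷ = P·diag(2187, −2187)·P⁻¹ = [[−4374, 6561], [−2187, 4374]] · [[−2, 3], [1, −2]] = [[15309, −26244], [8748, −15309]].

[[15309, −26244], [8748, −15309]]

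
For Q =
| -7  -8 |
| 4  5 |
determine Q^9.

[[-39367, -39368], [19684, 19685]]

tr Q = -2 and det Q = -3, so the characteristic polynomial is λ² − (-2)λ + (-3) with roots 1 and -3.
Eigenvectors give P = [[-1, 2], [1, -1]] with P⁻¹ = [[1, 2], [1, 1]], and Q = P·diag(1, -3)·P⁻¹.
Then Q^9 = P·diag(1, -19683)·P⁻¹ = [[-1, -39366], [1, 19683]] · [[1, 2], [1, 1]] = [[-39367, -39368], [19684, 19685]].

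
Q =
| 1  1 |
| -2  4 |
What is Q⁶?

tr Q = 5 and det Q = 6, so the characteristic polynomial is λ² − (5)λ + (6) with roots 3 and 2.
Eigenvectors give P = [[-1, 1], [-2, 1]] with P⁻¹ = [[1, -1], [2, -1]], and Q = P·diag(3, 2)·P⁻¹.
Then Q⁶ = P·diag(729, 64)·P⁻¹ = [[-729, 64], [-1458, 64]] · [[1, -1], [2, -1]] = [[-601, 665], [-1330, 1394]].

[[-601, 665], [-1330, 1394]]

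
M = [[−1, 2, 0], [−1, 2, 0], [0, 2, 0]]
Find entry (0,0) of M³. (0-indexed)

M² = [[−1, 2, 0], [−1, 2, 0], [−2, 4, 0]]
M³ = [[−1, 2, 0], [−1, 2, 0], [−2, 4, 0]]

−1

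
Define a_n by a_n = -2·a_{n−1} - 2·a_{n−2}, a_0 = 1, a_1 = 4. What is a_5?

With companion matrix Q = [[-2, -2], [1, 0]], [a_n, a_{n−1}]ᵀ = Q·[a_{n−1}, a_{n−2}]ᵀ, so [a_5, a_4]ᵀ = Q⁴·[a_1, a_0]ᵀ.
Q⁴ = [[-4, 0], [0, -4]], giving [a_5, a_4]ᵀ = [[-16], [-4]].

-16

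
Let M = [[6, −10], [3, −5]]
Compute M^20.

[[6, −10], [3, −5]]

M² = M (a projection; rank 1, trace 1), so M^20 = M.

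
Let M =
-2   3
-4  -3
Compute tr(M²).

-11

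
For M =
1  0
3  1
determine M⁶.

M = I + N where N = [[0, 0], [3, 0]] is strictly lower-triangular, so N² = 0.
(I + N)⁶ = I + 6·N = [[1, 0], [18, 1]].

[[1, 0], [18, 1]]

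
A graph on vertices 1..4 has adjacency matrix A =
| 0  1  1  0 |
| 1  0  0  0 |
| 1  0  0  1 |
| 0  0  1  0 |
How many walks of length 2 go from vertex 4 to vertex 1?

1

The number of length-2 walks from vertex 4 to vertex 1 is entry (4,1) of A², where A is the adjacency matrix.
A² = [[2, 0, 0, 1], [0, 1, 1, 0], [0, 1, 2, 0], [1, 0, 0, 1]]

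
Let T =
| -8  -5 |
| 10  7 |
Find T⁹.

tr T = -1 and det T = -6, so the characteristic polynomial is λ² − (-1)λ + (-6) with roots -3 and 2.
Eigenvectors give P = [[1, -1], [-1, 2]] with P⁻¹ = [[2, 1], [1, 1]], and T = P·diag(-3, 2)·P⁻¹.
Then T⁹ = P·diag(-19683, 512)·P⁻¹ = [[-19683, -512], [19683, 1024]] · [[2, 1], [1, 1]] = [[-39878, -20195], [40390, 20707]].

[[-39878, -20195], [40390, 20707]]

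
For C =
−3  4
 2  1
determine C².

[[17, −8], [−4, 9]]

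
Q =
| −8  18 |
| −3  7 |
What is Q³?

[[−26, 54], [−9, 19]]

tr Q = −1 and det Q = −2, so the characteristic polynomial is λ² − (−1)λ + (−2) with roots 1 and −2.
Eigenvectors give P = [[−2, −3], [−1, −1]] with P⁻¹ = [[1, −3], [−1, 2]], and Q = P·diag(1, −2)·P⁻¹.
Then Q³ = P·diag(1, −8)·P⁻¹ = [[−2, 24], [−1, 8]] · [[1, −3], [−1, 2]] = [[−26, 54], [−9, 19]].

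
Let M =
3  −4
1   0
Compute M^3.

M^2 = [[5, −12], [3, −4]]
M^3 = [[3, −20], [5, −12]]

[[3, −20], [5, −12]]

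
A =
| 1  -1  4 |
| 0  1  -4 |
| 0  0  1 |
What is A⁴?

A = I + N where N = [[0, -1, 4], [0, 0, -4], [0, 0, 0]] is strictly upper-triangular, so N³ = 0.
(I + N)⁴ = I + 4·N + 6·N² = [[1, -4, 40], [0, 1, -16], [0, 0, 1]].

[[1, -4, 40], [0, 1, -16], [0, 0, 1]]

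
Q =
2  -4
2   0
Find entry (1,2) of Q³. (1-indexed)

Q² = [[-4, -8], [4, -8]]
Q³ = [[-24, 16], [-8, -16]]

16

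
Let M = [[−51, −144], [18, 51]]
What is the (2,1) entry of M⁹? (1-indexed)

118098

tr M = 0 and det M = −9, so the characteristic polynomial is λ² − (0)λ + (−9) with roots 3 and −3.
Eigenvectors give P = [[8, 3], [−3, −1]] with P⁻¹ = [[−1, −3], [3, 8]], and M = P·diag(3, −3)·P⁻¹.
Then M⁹ = P·diag(19683, −19683)·P⁻¹ = [[157464, −59049], [−59049, 19683]] · [[−1, −3], [3, 8]] = [[−334611, −944784], [118098, 334611]].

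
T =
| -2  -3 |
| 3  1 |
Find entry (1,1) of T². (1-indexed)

-5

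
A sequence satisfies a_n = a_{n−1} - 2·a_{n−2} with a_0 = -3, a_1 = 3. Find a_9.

With companion matrix M = [[1, -2], [1, 0]], [a_n, a_{n−1}]ᵀ = M·[a_{n−1}, a_{n−2}]ᵀ, so [a_9, a_8]ᵀ = M^8·[a_1, a_0]ᵀ.
M^8 = [[-17, 6], [-3, -14]], giving [a_9, a_8]ᵀ = [[-69], [33]].

-69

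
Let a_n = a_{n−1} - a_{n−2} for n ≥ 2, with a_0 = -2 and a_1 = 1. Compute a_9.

2

With companion matrix M = [[1, -1], [1, 0]], [a_n, a_{n−1}]ᵀ = M·[a_{n−1}, a_{n−2}]ᵀ, so [a_9, a_8]ᵀ = M⁸·[a_1, a_0]ᵀ.
M⁸ = [[0, -1], [1, -1]], giving [a_9, a_8]ᵀ = [[2], [3]].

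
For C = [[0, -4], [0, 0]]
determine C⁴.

C is strictly triangular, hence nilpotent: C² = 0, so C⁴ = 0.

[[0, 0], [0, 0]]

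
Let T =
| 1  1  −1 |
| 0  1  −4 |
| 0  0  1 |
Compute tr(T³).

T = I + N where N = [[0, 1, −1], [0, 0, −4], [0, 0, 0]] is strictly upper-triangular, so N³ = 0.
(I + N)³ = I + 3·N + 3·N² = [[1, 3, −15], [0, 1, −12], [0, 0, 1]].

3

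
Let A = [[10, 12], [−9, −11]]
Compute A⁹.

[[1540, 2052], [−1539, −2051]]

tr A = −1 and det A = −2, so the characteristic polynomial is λ² − (−1)λ + (−2) with roots 1 and −2.
Eigenvectors give P = [[4, 1], [−3, −1]] with P⁻¹ = [[1, 1], [−3, −4]], and A = P·diag(1, −2)·P⁻¹.
Then A⁹ = P·diag(1, −512)·P⁻¹ = [[4, −512], [−3, 512]] · [[1, 1], [−3, −4]] = [[1540, 2052], [−1539, −2051]].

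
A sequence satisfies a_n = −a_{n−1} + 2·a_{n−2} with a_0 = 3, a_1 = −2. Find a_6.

108

With companion matrix B = [[−1, 2], [1, 0]], [a_n, a_{n−1}]ᵀ = B·[a_{n−1}, a_{n−2}]ᵀ, so [a_6, a_5]ᵀ = B⁵·[a_1, a_0]ᵀ.
B⁵ = [[−21, 22], [11, −10]], giving [a_6, a_5]ᵀ = [[108], [−52]].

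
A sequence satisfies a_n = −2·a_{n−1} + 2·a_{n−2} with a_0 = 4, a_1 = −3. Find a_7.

−1944

With companion matrix Q = [[−2, 2], [1, 0]], [a_n, a_{n−1}]ᵀ = Q·[a_{n−1}, a_{n−2}]ᵀ, so [a_7, a_6]ᵀ = Q^6·[a_1, a_0]ᵀ.
Q^6 = [[328, −240], [−120, 88]], giving [a_7, a_6]ᵀ = [[−1944], [712]].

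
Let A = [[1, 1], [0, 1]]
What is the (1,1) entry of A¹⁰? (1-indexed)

A = I + N where N = [[0, 1], [0, 0]] is strictly upper-triangular, so N² = 0.
(I + N)¹⁰ = I + 10·N = [[1, 10], [0, 1]].

1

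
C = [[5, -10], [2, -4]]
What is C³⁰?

C² = C (a projection; rank 1, trace 1), so C³⁰ = C.

[[5, -10], [2, -4]]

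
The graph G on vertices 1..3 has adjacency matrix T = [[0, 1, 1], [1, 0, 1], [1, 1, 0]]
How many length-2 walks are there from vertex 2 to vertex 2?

2

The number of length-2 walks from vertex 2 to vertex 2 is entry (2,2) of T², where T is the adjacency matrix.
T² = [[2, 1, 1], [1, 2, 1], [1, 1, 2]]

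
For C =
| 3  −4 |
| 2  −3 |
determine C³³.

[[3, −4], [2, −3]]

C² = I (check: tr C = 0 and det C = −1), so C³³ = C since 33 is odd.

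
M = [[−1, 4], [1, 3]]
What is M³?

[[3, 44], [11, 47]]

M² = [[5, 8], [2, 13]]
M³ = [[3, 44], [11, 47]]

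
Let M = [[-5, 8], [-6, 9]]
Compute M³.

tr M = 4 and det M = 3, so the characteristic polynomial is λ² − (4)λ + (3) with roots 1 and 3.
Eigenvectors give P = [[4, 1], [3, 1]] with P⁻¹ = [[1, -1], [-3, 4]], and M = P·diag(1, 3)·P⁻¹.
Then M³ = P·diag(1, 27)·P⁻¹ = [[4, 27], [3, 27]] · [[1, -1], [-3, 4]] = [[-77, 104], [-78, 105]].

[[-77, 104], [-78, 105]]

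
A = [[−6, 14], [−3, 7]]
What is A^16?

A² = A (a projection; rank 1, trace 1), so A^16 = A.

[[−6, 14], [−3, 7]]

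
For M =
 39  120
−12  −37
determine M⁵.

tr M = 2 and det M = −3, so the characteristic polynomial is λ² − (2)λ + (−3) with roots 3 and −1.
Eigenvectors give P = [[10, −3], [−3, 1]] with P⁻¹ = [[1, 3], [3, 10]], and M = P·diag(3, −1)·P⁻¹.
Then M⁵ = P·diag(243, −1)·P⁻¹ = [[2430, 3], [−729, −1]] · [[1, 3], [3, 10]] = [[2439, 7320], [−732, −2197]].

[[2439, 7320], [−732, −2197]]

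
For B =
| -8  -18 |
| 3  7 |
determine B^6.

[[190, 378], [-63, -125]]

tr B = -1 and det B = -2, so the characteristic polynomial is λ² − (-1)λ + (-2) with roots 1 and -2.
Eigenvectors give P = [[-2, 3], [1, -1]] with P⁻¹ = [[1, 3], [1, 2]], and B = P·diag(1, -2)·P⁻¹.
Then B^6 = P·diag(1, 64)·P⁻¹ = [[-2, 192], [1, -64]] · [[1, 3], [1, 2]] = [[190, 378], [-63, -125]].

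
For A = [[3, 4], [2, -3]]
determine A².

[[17, 0], [0, 17]]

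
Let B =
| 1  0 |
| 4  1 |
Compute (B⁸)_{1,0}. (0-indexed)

B = I + N where N = [[0, 0], [4, 0]] is strictly lower-triangular, so N² = 0.
(I + N)⁸ = I + 8·N = [[1, 0], [32, 1]].

32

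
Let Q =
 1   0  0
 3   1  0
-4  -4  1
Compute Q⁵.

Q = I + N where N = [[0, 0, 0], [3, 0, 0], [-4, -4, 0]] is strictly lower-triangular, so N³ = 0.
(I + N)⁵ = I + 5·N + 10·N² = [[1, 0, 0], [15, 1, 0], [-140, -20, 1]].

[[1, 0, 0], [15, 1, 0], [-140, -20, 1]]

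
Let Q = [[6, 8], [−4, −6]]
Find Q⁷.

tr Q = 0 and det Q = −4, so the characteristic polynomial is λ² − (0)λ + (−4) with roots 2 and −2.
Eigenvectors give P = [[2, −1], [−1, 1]] with P⁻¹ = [[1, 1], [1, 2]], and Q = P·diag(2, −2)·P⁻¹.
Then Q⁷ = P·diag(128, −128)·P⁻¹ = [[256, 128], [−128, −128]] · [[1, 1], [1, 2]] = [[384, 512], [−256, −384]].

[[384, 512], [−256, −384]]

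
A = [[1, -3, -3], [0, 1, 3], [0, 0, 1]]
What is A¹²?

A = I + N where N = [[0, -3, -3], [0, 0, 3], [0, 0, 0]] is strictly upper-triangular, so N³ = 0.
(I + N)¹² = I + 12·N + 66·N² = [[1, -36, -630], [0, 1, 36], [0, 0, 1]].

[[1, -36, -630], [0, 1, 36], [0, 0, 1]]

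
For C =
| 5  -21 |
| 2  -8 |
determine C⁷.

[[761, -2667], [254, -890]]

tr C = -3 and det C = 2, so the characteristic polynomial is λ² − (-3)λ + (2) with roots -2 and -1.
Eigenvectors give P = [[3, 7], [1, 2]] with P⁻¹ = [[-2, 7], [1, -3]], and C = P·diag(-2, -1)·P⁻¹.
Then C⁷ = P·diag(-128, -1)·P⁻¹ = [[-384, -7], [-128, -2]] · [[-2, 7], [1, -3]] = [[761, -2667], [254, -890]].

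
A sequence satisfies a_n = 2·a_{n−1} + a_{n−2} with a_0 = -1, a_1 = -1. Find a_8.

With companion matrix T = [[2, 1], [1, 0]], [a_n, a_{n−1}]ᵀ = T·[a_{n−1}, a_{n−2}]ᵀ, so [a_8, a_7]ᵀ = T⁷·[a_1, a_0]ᵀ.
T⁷ = [[408, 169], [169, 70]], giving [a_8, a_7]ᵀ = [[-577], [-239]].

-577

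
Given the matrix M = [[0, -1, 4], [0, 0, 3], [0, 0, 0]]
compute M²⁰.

M is strictly triangular, hence nilpotent: M³ = 0, so M²⁰ = 0.

[[0, 0, 0], [0, 0, 0], [0, 0, 0]]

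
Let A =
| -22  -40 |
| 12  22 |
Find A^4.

tr A = 0 and det A = -4, so the characteristic polynomial is λ² − (0)λ + (-4) with roots 2 and -2.
Eigenvectors give P = [[-5, -2], [3, 1]] with P⁻¹ = [[1, 2], [-3, -5]], and A = P·diag(2, -2)·P⁻¹.
Then A^4 = P·diag(16, 16)·P⁻¹ = [[-80, -32], [48, 16]] · [[1, 2], [-3, -5]] = [[16, 0], [0, 16]].

[[16, 0], [0, 16]]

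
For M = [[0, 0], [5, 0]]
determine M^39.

[[0, 0], [0, 0]]

M is strictly triangular, hence nilpotent: M^2 = 0, so M^39 = 0.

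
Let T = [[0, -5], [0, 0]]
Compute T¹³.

[[0, 0], [0, 0]]

T is strictly triangular, hence nilpotent: T² = 0, so T¹³ = 0.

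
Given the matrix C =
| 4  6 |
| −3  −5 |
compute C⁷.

tr C = −1 and det C = −2, so the characteristic polynomial is λ² − (−1)λ + (−2) with roots −2 and 1.
Eigenvectors give P = [[−1, 2], [1, −1]] with P⁻¹ = [[1, 2], [1, 1]], and C = P·diag(−2, 1)·P⁻¹.
Then C⁷ = P·diag(−128, 1)·P⁻¹ = [[128, 2], [−128, −1]] · [[1, 2], [1, 1]] = [[130, 258], [−129, −257]].

[[130, 258], [−129, −257]]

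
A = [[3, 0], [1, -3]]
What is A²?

[[9, 0], [0, 9]]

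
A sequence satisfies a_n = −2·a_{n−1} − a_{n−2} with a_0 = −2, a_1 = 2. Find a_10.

With companion matrix Q = [[−2, −1], [1, 0]], [a_n, a_{n−1}]ᵀ = Q·[a_{n−1}, a_{n−2}]ᵀ, so [a_10, a_9]ᵀ = Q⁹·[a_1, a_0]ᵀ.
Q⁹ = [[−10, −9], [9, 8]], giving [a_10, a_9]ᵀ = [[−2], [2]].

−2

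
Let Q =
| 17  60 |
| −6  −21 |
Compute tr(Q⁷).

tr Q = −4 and det Q = 3, so the characteristic polynomial is λ² − (−4)λ + (3) with roots −1 and −3.
Eigenvectors give P = [[−10, 3], [3, −1]] with P⁻¹ = [[−1, −3], [−3, −10]], and Q = P·diag(−1, −3)·P⁻¹.
Then Q⁷ = P·diag(−1, −2187)·P⁻¹ = [[10, −6561], [−3, 2187]] · [[−1, −3], [−3, −10]] = [[19673, 65580], [−6558, −21861]].

−2188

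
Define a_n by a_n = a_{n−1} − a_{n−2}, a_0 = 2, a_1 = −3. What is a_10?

3

With companion matrix T = [[1, −1], [1, 0]], [a_n, a_{n−1}]ᵀ = T·[a_{n−1}, a_{n−2}]ᵀ, so [a_10, a_9]ᵀ = T⁹·[a_1, a_0]ᵀ.
T⁹ = [[−1, 0], [0, −1]], giving [a_10, a_9]ᵀ = [[3], [−2]].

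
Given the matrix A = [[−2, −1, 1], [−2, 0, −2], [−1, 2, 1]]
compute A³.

[[−19, −3, −2], [−4, −14, 6], [4, −5, −13]]

A² = [[5, 4, 1], [6, −2, −4], [−3, 3, −4]]
A³ = [[−19, −3, −2], [−4, −14, 6], [4, −5, −13]]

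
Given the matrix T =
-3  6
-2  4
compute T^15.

T² = T (a projection; rank 1, trace 1), so T^15 = T.

[[-3, 6], [-2, 4]]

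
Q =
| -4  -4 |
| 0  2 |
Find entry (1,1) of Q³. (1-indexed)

-64

Q² = [[16, 8], [0, 4]]
Q³ = [[-64, -48], [0, 8]]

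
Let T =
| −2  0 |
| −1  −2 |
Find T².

[[4, 0], [4, 4]]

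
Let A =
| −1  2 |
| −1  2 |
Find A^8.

[[−1, 2], [−1, 2]]

A² = A (a projection; rank 1, trace 1), so A^8 = A.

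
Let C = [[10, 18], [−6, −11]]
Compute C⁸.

[[−764, −1530], [510, 1021]]

tr C = −1 and det C = −2, so the characteristic polynomial is λ² − (−1)λ + (−2) with roots 1 and −2.
Eigenvectors give P = [[2, −3], [−1, 2]] with P⁻¹ = [[2, 3], [1, 2]], and C = P·diag(1, −2)·P⁻¹.
Then C⁸ = P·diag(1, 256)·P⁻¹ = [[2, −768], [−1, 512]] · [[2, 3], [1, 2]] = [[−764, −1530], [510, 1021]].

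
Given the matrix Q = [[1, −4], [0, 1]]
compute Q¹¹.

[[1, −44], [0, 1]]

Q = I + N where N = [[0, −4], [0, 0]] is strictly upper-triangular, so N² = 0.
(I + N)¹¹ = I + 11·N = [[1, −44], [0, 1]].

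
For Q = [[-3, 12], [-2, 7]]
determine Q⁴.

tr Q = 4 and det Q = 3, so the characteristic polynomial is λ² − (4)λ + (3) with roots 1 and 3.
Eigenvectors give P = [[3, -2], [1, -1]] with P⁻¹ = [[1, -2], [1, -3]], and Q = P·diag(1, 3)·P⁻¹.
Then Q⁴ = P·diag(1, 81)·P⁻¹ = [[3, -162], [1, -81]] · [[1, -2], [1, -3]] = [[-159, 480], [-80, 241]].

[[-159, 480], [-80, 241]]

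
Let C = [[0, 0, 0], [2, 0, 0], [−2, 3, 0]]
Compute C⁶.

C is strictly triangular, hence nilpotent: C³ = 0, so C⁶ = 0.

[[0, 0, 0], [0, 0, 0], [0, 0, 0]]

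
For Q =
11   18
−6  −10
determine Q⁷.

tr Q = 1 and det Q = −2, so the characteristic polynomial is λ² − (1)λ + (−2) with roots −1 and 2.
Eigenvectors give P = [[−3, −2], [2, 1]] with P⁻¹ = [[1, 2], [−2, −3]], and Q = P·diag(−1, 2)·P⁻¹.
Then Q⁷ = P·diag(−1, 128)·P⁻¹ = [[3, −256], [−2, 128]] · [[1, 2], [−2, −3]] = [[515, 774], [−258, −388]].

[[515, 774], [−258, −388]]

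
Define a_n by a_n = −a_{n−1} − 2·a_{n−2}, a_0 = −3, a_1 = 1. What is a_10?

With companion matrix C = [[−1, −2], [1, 0]], [a_n, a_{n−1}]ᵀ = C·[a_{n−1}, a_{n−2}]ᵀ, so [a_10, a_9]ᵀ = C^9·[a_1, a_0]ᵀ.
C^9 = [[11, 34], [−17, −6]], giving [a_10, a_9]ᵀ = [[−91], [1]].

−91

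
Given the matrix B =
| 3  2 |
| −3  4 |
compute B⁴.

B² = [[3, 14], [−21, 10]]
B³ = [[−33, 62], [−93, −2]]
B⁴ = [[−285, 182], [−273, −194]]

[[−285, 182], [−273, −194]]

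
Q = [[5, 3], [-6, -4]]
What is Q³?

tr Q = 1 and det Q = -2, so the characteristic polynomial is λ² − (1)λ + (-2) with roots -1 and 2.
Eigenvectors give P = [[-1, -1], [2, 1]] with P⁻¹ = [[1, 1], [-2, -1]], and Q = P·diag(-1, 2)·P⁻¹.
Then Q³ = P·diag(-1, 8)·P⁻¹ = [[1, -8], [-2, 8]] · [[1, 1], [-2, -1]] = [[17, 9], [-18, -10]].

[[17, 9], [-18, -10]]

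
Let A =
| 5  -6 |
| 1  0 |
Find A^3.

tr A = 5 and det A = 6, so the characteristic polynomial is λ² − (5)λ + (6) with roots 2 and 3.
Eigenvectors give P = [[2, 3], [1, 1]] with P⁻¹ = [[-1, 3], [1, -2]], and A = P·diag(2, 3)·P⁻¹.
Then A^3 = P·diag(8, 27)·P⁻¹ = [[16, 81], [8, 27]] · [[-1, 3], [1, -2]] = [[65, -114], [19, -30]].

[[65, -114], [19, -30]]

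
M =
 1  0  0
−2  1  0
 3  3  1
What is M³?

M = I + N where N = [[0, 0, 0], [−2, 0, 0], [3, 3, 0]] is strictly lower-triangular, so N³ = 0.
(I + N)³ = I + 3·N + 3·N² = [[1, 0, 0], [−6, 1, 0], [−9, 9, 1]].

[[1, 0, 0], [−6, 1, 0], [−9, 9, 1]]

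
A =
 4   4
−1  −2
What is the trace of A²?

12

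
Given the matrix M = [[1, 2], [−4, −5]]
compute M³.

tr M = −4 and det M = 3, so the characteristic polynomial is λ² − (−4)λ + (3) with roots −1 and −3.
Eigenvectors give P = [[−1, −1], [1, 2]] with P⁻¹ = [[−2, −1], [1, 1]], and M = P·diag(−1, −3)·P⁻¹.
Then M³ = P·diag(−1, −27)·P⁻¹ = [[1, 27], [−1, −54]] · [[−2, −1], [1, 1]] = [[25, 26], [−52, −53]].

[[25, 26], [−52, −53]]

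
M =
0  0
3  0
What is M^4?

[[0, 0], [0, 0]]

M is strictly triangular, hence nilpotent: M^2 = 0, so M^4 = 0.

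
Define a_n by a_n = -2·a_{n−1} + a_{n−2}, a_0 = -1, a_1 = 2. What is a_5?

With companion matrix A = [[-2, 1], [1, 0]], [a_n, a_{n−1}]ᵀ = A·[a_{n−1}, a_{n−2}]ᵀ, so [a_5, a_4]ᵀ = A^4·[a_1, a_0]ᵀ.
A^4 = [[29, -12], [-12, 5]], giving [a_5, a_4]ᵀ = [[70], [-29]].

70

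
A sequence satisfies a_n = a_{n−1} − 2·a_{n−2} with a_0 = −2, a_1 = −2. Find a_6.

With companion matrix C = [[1, −2], [1, 0]], [a_n, a_{n−1}]ᵀ = C·[a_{n−1}, a_{n−2}]ᵀ, so [a_6, a_5]ᵀ = C^5·[a_1, a_0]ᵀ.
C^5 = [[5, 2], [−1, 6]], giving [a_6, a_5]ᵀ = [[−14], [−10]].

−14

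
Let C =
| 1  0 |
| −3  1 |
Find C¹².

[[1, 0], [−36, 1]]

C = I + N where N = [[0, 0], [−3, 0]] is strictly lower-triangular, so N² = 0.
(I + N)¹² = I + 12·N = [[1, 0], [−36, 1]].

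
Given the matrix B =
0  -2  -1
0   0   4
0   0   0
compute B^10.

B is strictly triangular, hence nilpotent: B^3 = 0, so B^10 = 0.

[[0, 0, 0], [0, 0, 0], [0, 0, 0]]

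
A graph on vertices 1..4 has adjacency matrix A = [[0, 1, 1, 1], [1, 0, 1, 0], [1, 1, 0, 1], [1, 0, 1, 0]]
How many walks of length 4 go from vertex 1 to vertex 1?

15

The number of length-4 walks from vertex 1 to vertex 1 is entry (1,1) of A^4, where A is the adjacency matrix.
A^2 = [[3, 1, 2, 1], [1, 2, 1, 2], [2, 1, 3, 1], [1, 2, 1, 2]]
A^3 = [[4, 5, 5, 5], [5, 2, 5, 2], [5, 5, 4, 5], [5, 2, 5, 2]]
A^4 = [[15, 9, 14, 9], [9, 10, 9, 10], [14, 9, 15, 9], [9, 10, 9, 10]]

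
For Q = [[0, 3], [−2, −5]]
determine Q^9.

[[37830, 57513], [−38342, −58025]]

tr Q = −5 and det Q = 6, so the characteristic polynomial is λ² − (−5)λ + (6) with roots −3 and −2.
Eigenvectors give P = [[−1, 3], [1, −2]] with P⁻¹ = [[2, 3], [1, 1]], and Q = P·diag(−3, −2)·P⁻¹.
Then Q^9 = P·diag(−19683, −512)·P⁻¹ = [[19683, −1536], [−19683, 1024]] · [[2, 3], [1, 1]] = [[37830, 57513], [−38342, −58025]].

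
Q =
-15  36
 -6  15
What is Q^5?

tr Q = 0 and det Q = -9, so the characteristic polynomial is λ² − (0)λ + (-9) with roots -3 and 3.
Eigenvectors give P = [[3, -2], [1, -1]] with P⁻¹ = [[1, -2], [1, -3]], and Q = P·diag(-3, 3)·P⁻¹.
Then Q^5 = P·diag(-243, 243)·P⁻¹ = [[-729, -486], [-243, -243]] · [[1, -2], [1, -3]] = [[-1215, 2916], [-486, 1215]].

[[-1215, 2916], [-486, 1215]]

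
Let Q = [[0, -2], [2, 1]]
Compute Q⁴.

[[12, 14], [-14, 5]]

Q² = [[-4, -2], [2, -3]]
Q³ = [[-4, 6], [-6, -7]]
Q⁴ = [[12, 14], [-14, 5]]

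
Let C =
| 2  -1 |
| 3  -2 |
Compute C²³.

C² = I (check: tr C = 0 and det C = -1), so C²³ = C since 23 is odd.

[[2, -1], [3, -2]]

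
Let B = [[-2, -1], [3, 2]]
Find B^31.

[[-2, -1], [3, 2]]

B² = I (check: tr B = 0 and det B = -1), so B^31 = B since 31 is odd.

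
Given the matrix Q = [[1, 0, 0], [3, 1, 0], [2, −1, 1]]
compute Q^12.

[[1, 0, 0], [36, 1, 0], [−174, −12, 1]]

Q = I + N where N = [[0, 0, 0], [3, 0, 0], [2, −1, 0]] is strictly lower-triangular, so N^3 = 0.
(I + N)^12 = I + 12·N + 66·N^2 = [[1, 0, 0], [36, 1, 0], [−174, −12, 1]].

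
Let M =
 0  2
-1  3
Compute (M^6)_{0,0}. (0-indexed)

-62

tr M = 3 and det M = 2, so the characteristic polynomial is λ² − (3)λ + (2) with roots 1 and 2.
Eigenvectors give P = [[2, 1], [1, 1]] with P⁻¹ = [[1, -1], [-1, 2]], and M = P·diag(1, 2)·P⁻¹.
Then M^6 = P·diag(1, 64)·P⁻¹ = [[2, 64], [1, 64]] · [[1, -1], [-1, 2]] = [[-62, 126], [-63, 127]].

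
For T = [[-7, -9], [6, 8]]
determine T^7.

[[-259, -387], [258, 386]]

tr T = 1 and det T = -2, so the characteristic polynomial is λ² − (1)λ + (-2) with roots -1 and 2.
Eigenvectors give P = [[-3, 1], [2, -1]] with P⁻¹ = [[-1, -1], [-2, -3]], and T = P·diag(-1, 2)·P⁻¹.
Then T^7 = P·diag(-1, 128)·P⁻¹ = [[3, 128], [-2, -128]] · [[-1, -1], [-2, -3]] = [[-259, -387], [258, 386]].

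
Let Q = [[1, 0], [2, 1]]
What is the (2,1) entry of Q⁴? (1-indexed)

8

Q = I + N where N = [[0, 0], [2, 0]] is strictly lower-triangular, so N² = 0.
(I + N)⁴ = I + 4·N = [[1, 0], [8, 1]].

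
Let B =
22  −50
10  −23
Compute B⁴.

[[−244, 650], [−130, 341]]

tr B = −1 and det B = −6, so the characteristic polynomial is λ² − (−1)λ + (−6) with roots 2 and −3.
Eigenvectors give P = [[5, 2], [2, 1]] with P⁻¹ = [[1, −2], [−2, 5]], and B = P·diag(2, −3)·P⁻¹.
Then B⁴ = P·diag(16, 81)·P⁻¹ = [[80, 162], [32, 81]] · [[1, −2], [−2, 5]] = [[−244, 650], [−130, 341]].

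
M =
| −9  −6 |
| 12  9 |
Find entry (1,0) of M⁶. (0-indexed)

tr M = 0 and det M = −9, so the characteristic polynomial is λ² − (0)λ + (−9) with roots 3 and −3.
Eigenvectors give P = [[−1, −1], [2, 1]] with P⁻¹ = [[1, 1], [−2, −1]], and M = P·diag(3, −3)·P⁻¹.
Then M⁶ = P·diag(729, 729)·P⁻¹ = [[−729, −729], [1458, 729]] · [[1, 1], [−2, −1]] = [[729, 0], [0, 729]].

0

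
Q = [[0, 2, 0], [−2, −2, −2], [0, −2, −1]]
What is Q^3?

[[8, 8, 12], [−8, −12, −14], [−12, −14, −17]]

Q^2 = [[−4, −4, −4], [4, 4, 6], [4, 6, 5]]
Q^3 = [[8, 8, 12], [−8, −12, −14], [−12, −14, −17]]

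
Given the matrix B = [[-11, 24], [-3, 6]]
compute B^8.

tr B = -5 and det B = 6, so the characteristic polynomial is λ² − (-5)λ + (6) with roots -2 and -3.
Eigenvectors give P = [[8, -3], [3, -1]] with P⁻¹ = [[-1, 3], [-3, 8]], and B = P·diag(-2, -3)·P⁻¹.
Then B^8 = P·diag(256, 6561)·P⁻¹ = [[2048, -19683], [768, -6561]] · [[-1, 3], [-3, 8]] = [[57001, -151320], [18915, -50184]].

[[57001, -151320], [18915, -50184]]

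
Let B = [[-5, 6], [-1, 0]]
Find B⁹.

tr B = -5 and det B = 6, so the characteristic polynomial is λ² − (-5)λ + (6) with roots -2 and -3.
Eigenvectors give P = [[2, 3], [1, 1]] with P⁻¹ = [[-1, 3], [1, -2]], and B = P·diag(-2, -3)·P⁻¹.
Then B⁹ = P·diag(-512, -19683)·P⁻¹ = [[-1024, -59049], [-512, -19683]] · [[-1, 3], [1, -2]] = [[-58025, 115026], [-19171, 37830]].

[[-58025, 115026], [-19171, 37830]]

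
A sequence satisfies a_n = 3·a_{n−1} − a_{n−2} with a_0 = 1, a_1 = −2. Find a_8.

−2351

With companion matrix B = [[3, −1], [1, 0]], [a_n, a_{n−1}]ᵀ = B·[a_{n−1}, a_{n−2}]ᵀ, so [a_8, a_7]ᵀ = B⁷·[a_1, a_0]ᵀ.
B⁷ = [[987, −377], [377, −144]], giving [a_8, a_7]ᵀ = [[−2351], [−898]].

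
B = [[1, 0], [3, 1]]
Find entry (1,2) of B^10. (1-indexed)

B = I + N where N = [[0, 0], [3, 0]] is strictly lower-triangular, so N^2 = 0.
(I + N)^10 = I + 10·N = [[1, 0], [30, 1]].

0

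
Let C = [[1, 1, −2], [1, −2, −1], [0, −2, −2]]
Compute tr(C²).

15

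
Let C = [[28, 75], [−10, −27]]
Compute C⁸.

tr C = 1 and det C = −6, so the characteristic polynomial is λ² − (1)λ + (−6) with roots −2 and 3.
Eigenvectors give P = [[−5, −3], [2, 1]] with P⁻¹ = [[1, 3], [−2, −5]], and C = P·diag(−2, 3)·P⁻¹.
Then C⁸ = P·diag(256, 6561)·P⁻¹ = [[−1280, −19683], [512, 6561]] · [[1, 3], [−2, −5]] = [[38086, 94575], [−12610, −31269]].

[[38086, 94575], [−12610, −31269]]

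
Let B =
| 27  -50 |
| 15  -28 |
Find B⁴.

[[-309, 650], [-195, 406]]

tr B = -1 and det B = -6, so the characteristic polynomial is λ² − (-1)λ + (-6) with roots -3 and 2.
Eigenvectors give P = [[-5, -2], [-3, -1]] with P⁻¹ = [[1, -2], [-3, 5]], and B = P·diag(-3, 2)·P⁻¹.
Then B⁴ = P·diag(81, 16)·P⁻¹ = [[-405, -32], [-243, -16]] · [[1, -2], [-3, 5]] = [[-309, 650], [-195, 406]].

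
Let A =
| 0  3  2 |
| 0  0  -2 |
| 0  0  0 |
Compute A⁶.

A is strictly triangular, hence nilpotent: A³ = 0, so A⁶ = 0.

[[0, 0, 0], [0, 0, 0], [0, 0, 0]]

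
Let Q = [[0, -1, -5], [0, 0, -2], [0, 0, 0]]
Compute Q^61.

[[0, 0, 0], [0, 0, 0], [0, 0, 0]]

Q is strictly triangular, hence nilpotent: Q^3 = 0, so Q^61 = 0.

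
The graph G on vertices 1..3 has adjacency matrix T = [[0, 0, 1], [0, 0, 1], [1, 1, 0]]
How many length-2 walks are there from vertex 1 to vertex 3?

The number of length-2 walks from vertex 1 to vertex 3 is entry (1,3) of T^2, where T is the adjacency matrix.
T^2 = [[1, 1, 0], [1, 1, 0], [0, 0, 2]]

0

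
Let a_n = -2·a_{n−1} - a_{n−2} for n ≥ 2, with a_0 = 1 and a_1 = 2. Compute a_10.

-29

With companion matrix M = [[-2, -1], [1, 0]], [a_n, a_{n−1}]ᵀ = M·[a_{n−1}, a_{n−2}]ᵀ, so [a_10, a_9]ᵀ = M⁹·[a_1, a_0]ᵀ.
M⁹ = [[-10, -9], [9, 8]], giving [a_10, a_9]ᵀ = [[-29], [26]].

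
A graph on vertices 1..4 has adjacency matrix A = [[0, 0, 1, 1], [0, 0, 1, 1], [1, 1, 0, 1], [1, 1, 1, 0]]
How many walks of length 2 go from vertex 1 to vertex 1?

The number of length-2 walks from vertex 1 to vertex 1 is entry (1,1) of A², where A is the adjacency matrix.
A² = [[2, 2, 1, 1], [2, 2, 1, 1], [1, 1, 3, 2], [1, 1, 2, 3]]

2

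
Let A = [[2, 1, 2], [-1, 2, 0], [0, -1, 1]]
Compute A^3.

A^2 = [[3, 2, 6], [-4, 3, -2], [1, -3, 1]]
A^3 = [[4, 1, 12], [-11, 4, -10], [5, -6, 3]]

[[4, 1, 12], [-11, 4, -10], [5, -6, 3]]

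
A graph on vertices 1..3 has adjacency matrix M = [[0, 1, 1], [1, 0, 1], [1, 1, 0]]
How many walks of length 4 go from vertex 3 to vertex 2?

The number of length-4 walks from vertex 3 to vertex 2 is entry (3,2) of M⁴, where M is the adjacency matrix.
M² = [[2, 1, 1], [1, 2, 1], [1, 1, 2]]
M³ = [[2, 3, 3], [3, 2, 3], [3, 3, 2]]
M⁴ = [[6, 5, 5], [5, 6, 5], [5, 5, 6]]

5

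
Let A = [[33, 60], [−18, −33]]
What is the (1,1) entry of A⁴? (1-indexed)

81

tr A = 0 and det A = −9, so the characteristic polynomial is λ² − (0)λ + (−9) with roots 3 and −3.
Eigenvectors give P = [[−2, −5], [1, 3]] with P⁻¹ = [[−3, −5], [1, 2]], and A = P·diag(3, −3)·P⁻¹.
Then A⁴ = P·diag(81, 81)·P⁻¹ = [[−162, −405], [81, 243]] · [[−3, −5], [1, 2]] = [[81, 0], [0, 81]].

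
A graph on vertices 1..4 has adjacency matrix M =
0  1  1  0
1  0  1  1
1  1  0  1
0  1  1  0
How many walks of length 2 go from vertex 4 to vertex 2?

1

The number of length-2 walks from vertex 4 to vertex 2 is entry (4,2) of M^2, where M is the adjacency matrix.
M^2 = [[2, 1, 1, 2], [1, 3, 2, 1], [1, 2, 3, 1], [2, 1, 1, 2]]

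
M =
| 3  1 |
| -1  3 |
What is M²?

[[8, 6], [-6, 8]]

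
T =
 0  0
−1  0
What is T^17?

[[0, 0], [0, 0]]

T is strictly triangular, hence nilpotent: T^2 = 0, so T^17 = 0.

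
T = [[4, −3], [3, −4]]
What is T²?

[[7, 0], [0, 7]]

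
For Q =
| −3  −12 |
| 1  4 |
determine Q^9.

[[−3, −12], [1, 4]]

Q² = Q (a projection; rank 1, trace 1), so Q^9 = Q.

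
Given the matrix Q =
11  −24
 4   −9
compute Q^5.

tr Q = 2 and det Q = −3, so the characteristic polynomial is λ² − (2)λ + (−3) with roots −1 and 3.
Eigenvectors give P = [[2, −3], [1, −1]] with P⁻¹ = [[−1, 3], [−1, 2]], and Q = P·diag(−1, 3)·P⁻¹.
Then Q^5 = P·diag(−1, 243)·P⁻¹ = [[−2, −729], [−1, −243]] · [[−1, 3], [−1, 2]] = [[731, −1464], [244, −489]].

[[731, −1464], [244, −489]]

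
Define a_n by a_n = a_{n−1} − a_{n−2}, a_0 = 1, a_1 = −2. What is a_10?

2

With companion matrix A = [[1, −1], [1, 0]], [a_n, a_{n−1}]ᵀ = A·[a_{n−1}, a_{n−2}]ᵀ, so [a_10, a_9]ᵀ = A^9·[a_1, a_0]ᵀ.
A^9 = [[−1, 0], [0, −1]], giving [a_10, a_9]ᵀ = [[2], [−1]].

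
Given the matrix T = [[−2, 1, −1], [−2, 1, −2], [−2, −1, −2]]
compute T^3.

[[−12, 2, −8], [−22, 3, −16], [−34, 1, −24]]

T^2 = [[4, 0, 2], [6, 1, 4], [10, −1, 8]]
T^3 = [[−12, 2, −8], [−22, 3, −16], [−34, 1, −24]]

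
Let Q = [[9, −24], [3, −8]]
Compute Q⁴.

Q² = Q (a projection; rank 1, trace 1), so Q⁴ = Q.

[[9, −24], [3, −8]]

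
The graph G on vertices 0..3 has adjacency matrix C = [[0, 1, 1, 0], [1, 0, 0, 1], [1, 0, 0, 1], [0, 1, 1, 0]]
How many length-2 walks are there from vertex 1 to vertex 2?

2

The number of length-2 walks from vertex 1 to vertex 2 is entry (1,2) of C², where C is the adjacency matrix.
C² = [[2, 0, 0, 2], [0, 2, 2, 0], [0, 2, 2, 0], [2, 0, 0, 2]]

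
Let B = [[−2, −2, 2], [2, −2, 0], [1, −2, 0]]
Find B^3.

[[0, −4, 4], [20, 8, −16], [18, 4, −12]]

B^2 = [[2, 4, −4], [−8, 0, 4], [−6, 2, 2]]
B^3 = [[0, −4, 4], [20, 8, −16], [18, 4, −12]]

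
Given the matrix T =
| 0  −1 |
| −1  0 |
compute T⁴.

[[1, 0], [0, 1]]

T² = I (check: tr T = 0 and det T = −1), so T⁴ = I since 4 is even.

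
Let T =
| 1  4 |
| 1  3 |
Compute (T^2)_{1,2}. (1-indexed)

16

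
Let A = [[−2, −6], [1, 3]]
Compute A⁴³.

A² = A (a projection; rank 1, trace 1), so A⁴³ = A.

[[−2, −6], [1, 3]]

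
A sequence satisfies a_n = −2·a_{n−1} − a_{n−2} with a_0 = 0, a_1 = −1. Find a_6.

With companion matrix C = [[−2, −1], [1, 0]], [a_n, a_{n−1}]ᵀ = C·[a_{n−1}, a_{n−2}]ᵀ, so [a_6, a_5]ᵀ = C⁵·[a_1, a_0]ᵀ.
C⁵ = [[−6, −5], [5, 4]], giving [a_6, a_5]ᵀ = [[6], [−5]].

6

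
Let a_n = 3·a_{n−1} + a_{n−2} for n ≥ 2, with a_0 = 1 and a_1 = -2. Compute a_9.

With companion matrix B = [[3, 1], [1, 0]], [a_n, a_{n−1}]ᵀ = B·[a_{n−1}, a_{n−2}]ᵀ, so [a_9, a_8]ᵀ = B^8·[a_1, a_0]ᵀ.
B^8 = [[12970, 3927], [3927, 1189]], giving [a_9, a_8]ᵀ = [[-22013], [-6665]].

-22013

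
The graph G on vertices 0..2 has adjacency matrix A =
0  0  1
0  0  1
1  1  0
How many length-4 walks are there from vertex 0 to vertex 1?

2

The number of length-4 walks from vertex 0 to vertex 1 is entry (0,1) of A^4, where A is the adjacency matrix.
A^2 = [[1, 1, 0], [1, 1, 0], [0, 0, 2]]
A^3 = [[0, 0, 2], [0, 0, 2], [2, 2, 0]]
A^4 = [[2, 2, 0], [2, 2, 0], [0, 0, 4]]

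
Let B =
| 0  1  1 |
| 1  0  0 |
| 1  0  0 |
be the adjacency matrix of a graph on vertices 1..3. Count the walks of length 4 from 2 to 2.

The number of length-4 walks from vertex 2 to vertex 2 is entry (2,2) of B⁴, where B is the adjacency matrix.
B² = [[2, 0, 0], [0, 1, 1], [0, 1, 1]]
B³ = [[0, 2, 2], [2, 0, 0], [2, 0, 0]]
B⁴ = [[4, 0, 0], [0, 2, 2], [0, 2, 2]]

2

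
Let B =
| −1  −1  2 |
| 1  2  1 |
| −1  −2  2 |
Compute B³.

B² = [[−2, −5, 1], [0, 1, 6], [−3, −7, 0]]
B³ = [[−4, −10, −7], [−5, −10, 13], [−4, −11, −13]]

[[−4, −10, −7], [−5, −10, 13], [−4, −11, −13]]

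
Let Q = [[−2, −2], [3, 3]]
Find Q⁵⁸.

[[−2, −2], [3, 3]]

Q² = Q (a projection; rank 1, trace 1), so Q⁵⁸ = Q.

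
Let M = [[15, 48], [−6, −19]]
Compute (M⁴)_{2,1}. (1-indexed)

tr M = −4 and det M = 3, so the characteristic polynomial is λ² − (−4)λ + (3) with roots −1 and −3.
Eigenvectors give P = [[3, 8], [−1, −3]] with P⁻¹ = [[3, 8], [−1, −3]], and M = P·diag(−1, −3)·P⁻¹.
Then M⁴ = P·diag(1, 81)·P⁻¹ = [[3, 648], [−1, −243]] · [[3, 8], [−1, −3]] = [[−639, −1920], [240, 721]].

240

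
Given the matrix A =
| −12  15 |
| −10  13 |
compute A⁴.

[[−114, 195], [−130, 211]]

tr A = 1 and det A = −6, so the characteristic polynomial is λ² − (1)λ + (−6) with roots 3 and −2.
Eigenvectors give P = [[1, 3], [1, 2]] with P⁻¹ = [[−2, 3], [1, −1]], and A = P·diag(3, −2)·P⁻¹.
Then A⁴ = P·diag(81, 16)·P⁻¹ = [[81, 48], [81, 32]] · [[−2, 3], [1, −1]] = [[−114, 195], [−130, 211]].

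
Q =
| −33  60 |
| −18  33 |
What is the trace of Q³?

tr Q = 0 and det Q = −9, so the characteristic polynomial is λ² − (0)λ + (−9) with roots −3 and 3.
Eigenvectors give P = [[2, −5], [1, −3]] with P⁻¹ = [[3, −5], [1, −2]], and Q = P·diag(−3, 3)·P⁻¹.
Then Q³ = P·diag(−27, 27)·P⁻¹ = [[−54, −135], [−27, −81]] · [[3, −5], [1, −2]] = [[−297, 540], [−162, 297]].

0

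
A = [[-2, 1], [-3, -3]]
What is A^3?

[[13, 16], [-48, -3]]

A^2 = [[1, -5], [15, 6]]
A^3 = [[13, 16], [-48, -3]]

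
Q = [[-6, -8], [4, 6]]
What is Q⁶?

[[64, 0], [0, 64]]

tr Q = 0 and det Q = -4, so the characteristic polynomial is λ² − (0)λ + (-4) with roots -2 and 2.
Eigenvectors give P = [[2, 1], [-1, -1]] with P⁻¹ = [[1, 1], [-1, -2]], and Q = P·diag(-2, 2)·P⁻¹.
Then Q⁶ = P·diag(64, 64)·P⁻¹ = [[128, 64], [-64, -64]] · [[1, 1], [-1, -2]] = [[64, 0], [0, 64]].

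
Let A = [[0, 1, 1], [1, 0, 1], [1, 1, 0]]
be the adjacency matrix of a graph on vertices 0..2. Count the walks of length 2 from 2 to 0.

1

The number of length-2 walks from vertex 2 to vertex 0 is entry (2,0) of A², where A is the adjacency matrix.
A² = [[2, 1, 1], [1, 2, 1], [1, 1, 2]]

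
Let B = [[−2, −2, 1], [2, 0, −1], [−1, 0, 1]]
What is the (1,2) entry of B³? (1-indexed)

B² = [[−1, 4, 1], [−3, −4, 1], [1, 2, 0]]
B³ = [[9, 2, −4], [−3, 6, 2], [2, −2, −1]]

2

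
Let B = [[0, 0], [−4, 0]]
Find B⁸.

B is strictly triangular, hence nilpotent: B² = 0, so B⁸ = 0.

[[0, 0], [0, 0]]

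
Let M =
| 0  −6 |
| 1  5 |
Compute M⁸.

tr M = 5 and det M = 6, so the characteristic polynomial is λ² − (5)λ + (6) with roots 3 and 2.
Eigenvectors give P = [[−2, −3], [1, 1]] with P⁻¹ = [[1, 3], [−1, −2]], and M = P·diag(3, 2)·P⁻¹.
Then M⁸ = P·diag(6561, 256)·P⁻¹ = [[−13122, −768], [6561, 256]] · [[1, 3], [−1, −2]] = [[−12354, −37830], [6305, 19171]].

[[−12354, −37830], [6305, 19171]]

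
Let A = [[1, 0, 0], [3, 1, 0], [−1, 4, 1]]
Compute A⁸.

[[1, 0, 0], [24, 1, 0], [328, 32, 1]]

A = I + N where N = [[0, 0, 0], [3, 0, 0], [−1, 4, 0]] is strictly lower-triangular, so N³ = 0.
(I + N)⁸ = I + 8·N + 28·N² = [[1, 0, 0], [24, 1, 0], [328, 32, 1]].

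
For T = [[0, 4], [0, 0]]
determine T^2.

T is strictly triangular, hence nilpotent: T^2 = 0, so T^2 = 0.

[[0, 0], [0, 0]]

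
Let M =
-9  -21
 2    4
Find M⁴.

[[471, 1365], [-130, -374]]

tr M = -5 and det M = 6, so the characteristic polynomial is λ² − (-5)λ + (6) with roots -2 and -3.
Eigenvectors give P = [[-3, 7], [1, -2]] with P⁻¹ = [[2, 7], [1, 3]], and M = P·diag(-2, -3)·P⁻¹.
Then M⁴ = P·diag(16, 81)·P⁻¹ = [[-48, 567], [16, -162]] · [[2, 7], [1, 3]] = [[471, 1365], [-130, -374]].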